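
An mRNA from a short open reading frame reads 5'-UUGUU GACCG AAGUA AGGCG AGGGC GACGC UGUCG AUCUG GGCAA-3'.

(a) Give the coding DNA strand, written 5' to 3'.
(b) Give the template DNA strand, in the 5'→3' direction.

(a) 5'-TTGTTGACCGAAGTAAGGCGAGGGCGACGCTGTCGATCTGGGCAA-3'
(b) 5'-TTGCCCAGATCGACAGCGTCGCCCTCGCCTTACTTCGGTCAACAA-3'

(a) The coding strand matches the mRNA with U→T.
(b) The template strand is the reverse complement of the coding strand.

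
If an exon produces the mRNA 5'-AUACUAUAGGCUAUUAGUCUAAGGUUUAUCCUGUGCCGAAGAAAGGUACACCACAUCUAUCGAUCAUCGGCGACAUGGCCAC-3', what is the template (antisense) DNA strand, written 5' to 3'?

Replace U with T to get the coding DNA strand: ATACTATAGGCTATTAGTCTAAGGTTTATCCTGTGCCGAAGAAAGGTACACCACATCTATCGATCATCGGCGACATGGCCAC. The template strand is its reverse complement (complement TATGATATCCGATAATCAGATTCCAAATAGGACACGGCTTCTTTCCATGTGGTGTAGATAGCTAGTAGCCGCTGTACCGGTG, then reverse).

5'-GTGGCCATGTCGCCGATGATCGATAGATGTGGTGTACCTTTCTTCGGCACAGGATAAACCTTAGACTAATAGCCTATAGTAT-3'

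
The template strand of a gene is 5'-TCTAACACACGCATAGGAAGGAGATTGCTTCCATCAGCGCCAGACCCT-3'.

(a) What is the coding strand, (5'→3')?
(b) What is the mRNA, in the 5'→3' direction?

(a) The coding strand is the reverse complement of the template: complement AGATTGTGTGCGTATCCTTCCTCTAACGAAGGTAGTCGCGGTCTGGGA, then reverse.
(b) mRNA has the coding-strand sequence with T→U.

(a) 5'-AGGGTCTGGCGCTGATGGAAGCAATCTCCTTCCTATGCGTGTGTTAGA-3'
(b) 5'-AGGGUCUGGCGCUGAUGGAAGCAAUCUCCUUCCUAUGCGUGUGUUAGA-3'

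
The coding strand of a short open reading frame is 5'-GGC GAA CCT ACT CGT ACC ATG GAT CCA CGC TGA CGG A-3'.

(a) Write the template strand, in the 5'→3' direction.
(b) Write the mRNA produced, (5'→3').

(a) The template strand is the reverse complement of the coding strand: complement CCGCTTGGATGAGCATGGTACCTAGGTGCGACTGCCT, then reverse.
(b) mRNA matches the coding strand with T→U.

(a) 5'-TCCGTCAGCGTGGATCCATGGTACGAGTAGGTTCGCC-3'
(b) 5'-GGCGAACCUACUCGUACCAUGGAUCCACGCUGACGGA-3'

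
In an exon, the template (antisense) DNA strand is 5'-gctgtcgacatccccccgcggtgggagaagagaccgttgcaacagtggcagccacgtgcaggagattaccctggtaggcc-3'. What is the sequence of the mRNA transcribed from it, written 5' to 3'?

RNA polymerase reads the template 3'→5' and synthesizes mRNA 5'→3' by base-pairing (A→U, T→A, G↔C). The complement of the template is CGACAGCTGTAGGGGGGCGCCACCCTCTTCTCTGGCAACGTTGTCACCGTCGGTGCACGTCCTCTAATGGGACCATCCGG; antiparallel, so 5'→3' the coding strand is GGCCTACCAGGGTAATCTCCTGCACGTGGCTGCCACTGTTGCAACGGTCTCTTCTCCCACCGCGGGGGGATGTCGACAGC. Replace T with U for the mRNA.

5'-GGCCUACCAGGGUAAUCUCCUGCACGUGGCUGCCACUGUUGCAACGGUCUCUUCUCCCACCGCGGGGGGAUGUCGACAGC-3'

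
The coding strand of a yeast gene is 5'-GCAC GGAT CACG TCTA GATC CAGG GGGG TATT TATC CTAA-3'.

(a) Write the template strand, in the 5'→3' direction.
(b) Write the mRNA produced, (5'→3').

(a) 5'-TTAGGATAAATACCCCCCTGGATCTAGACGTGATCCGTGC-3'
(b) 5′-GCACGGAUCACGUCUAGAUCCAGGGGGGUAUUUAUCCUAA-3′

(a) The template strand is the reverse complement of the coding strand: complement CGTGCCTAGTGCAGATCTAGGTCCCCCCATAAATAGGATT, then reverse.
(b) mRNA matches the coding strand with T→U.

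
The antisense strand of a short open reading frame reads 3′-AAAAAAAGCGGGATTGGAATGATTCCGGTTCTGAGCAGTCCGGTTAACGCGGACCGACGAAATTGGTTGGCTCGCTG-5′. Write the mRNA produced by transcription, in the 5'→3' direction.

5'-UUUUUUUCGCCCUAACCUUACUAAGGCCAAGACUCGUCAGGCCAAUUGCGCCUGGCUGCUUUAACCAACCGAGCGAC-3'

Reading the template 3'→5' as shown, RNA polymerase pairs each base (A→U, T→A, G↔C) to build mRNA 5'→3' directly.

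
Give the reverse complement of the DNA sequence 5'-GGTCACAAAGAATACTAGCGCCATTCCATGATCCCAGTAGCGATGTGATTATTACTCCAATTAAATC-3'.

Complement each base (A↔T, G↔C): CCAGTGTTTCTTATGATCGCGGTAAGGTACTAGGGTCATCGCTACACTAATAATGAGGTTAATTTAG. Then reverse.

5'-GATTTAATTGGAGTAATAATCACATCGCTACTGGGATCATGGAATGGCGCTAGTATTCTTTGTGACC-3'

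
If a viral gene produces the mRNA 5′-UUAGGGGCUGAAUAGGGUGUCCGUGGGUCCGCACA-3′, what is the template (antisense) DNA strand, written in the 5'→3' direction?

5'-TGTGCGGACCCACGGACACCCTATTCAGCCCCTAA-3'

Replace U with T to get the coding DNA strand: TTAGGGGCTGAATAGGGTGTCCGTGGGTCCGCACA. The template strand is its reverse complement (complement AATCCCCGACTTATCCCACAGGCACCCAGGCGTGT, then reverse).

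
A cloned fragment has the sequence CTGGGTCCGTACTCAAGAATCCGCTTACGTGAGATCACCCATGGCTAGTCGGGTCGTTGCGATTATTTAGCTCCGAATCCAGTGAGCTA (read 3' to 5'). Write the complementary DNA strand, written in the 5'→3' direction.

The strand is given 3'→5', so its complement runs 5'→3' in the same left-to-right order: pair each base A↔T, G↔C.

5'-GACCCAGGCATGAGTTCTTAGGCGAATGCACTCTAGTGGGTACCGATCAGCCCAGCAACGCTAATAAATCGAGGCTTAGGTCACTCGAT-3'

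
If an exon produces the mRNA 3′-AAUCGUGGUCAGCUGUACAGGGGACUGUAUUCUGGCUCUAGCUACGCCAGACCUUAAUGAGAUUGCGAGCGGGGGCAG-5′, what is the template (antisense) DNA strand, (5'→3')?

5'-TTAGCACCAGTCGACATGTCCCCTGACATAAGACCGAGATCGATGCGGTCTGGAATTACTCTAACGCTCGCCCCCGTC-3'

Written 5'→3' the mRNA is GACGGGGGCGAGCGUUAGAGUAAUUCCAGACCGCAUCGAUCUCGGUCUUAUGUCAGGGGACAUGUCGACUGGUGCUAA, so the coding DNA strand is GACGGGGGCGAGCGTTAGAGTAATTCCAGACCGCATCGATCTCGGTCTTATGTCAGGGGACATGTCGACTGGTGCTAA. The template is its reverse complement.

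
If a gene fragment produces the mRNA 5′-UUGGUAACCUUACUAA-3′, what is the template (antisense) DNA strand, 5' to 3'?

5'-TTAGTAAGGTTACCAA-3'

Replace U with T to get the coding DNA strand: TTGGTAACCTTACTAA. The template strand is its reverse complement (complement AACCATTGGAATGATT, then reverse).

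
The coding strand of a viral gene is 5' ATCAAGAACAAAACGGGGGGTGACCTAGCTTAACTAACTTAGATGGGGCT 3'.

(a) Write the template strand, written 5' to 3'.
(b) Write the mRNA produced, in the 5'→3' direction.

(a) 5'-AGCCCCATCTAAGTTAGTTAAGCTAGGTCACCCCCCGTTTTGTTCTTGAT-3'
(b) 5'-AUCAAGAACAAAACGGGGGGUGACCUAGCUUAACUAACUUAGAUGGGGCU-3'

(a) The template strand is the reverse complement of the coding strand: complement TAGTTCTTGTTTTGCCCCCCACTGGATCGAATTGATTGAATCTACCCCGA, then reverse.
(b) mRNA matches the coding strand with T→U.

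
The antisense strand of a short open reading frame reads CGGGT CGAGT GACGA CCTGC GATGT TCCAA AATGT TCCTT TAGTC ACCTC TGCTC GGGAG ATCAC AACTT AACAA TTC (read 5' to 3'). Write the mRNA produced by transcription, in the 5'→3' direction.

RNA polymerase reads the template 3'→5' and synthesizes mRNA 5'→3' by base-pairing (A→U, T→A, G↔C). The complement of the template is GCCCAGCTCACTGCTGGACGCTACAAGGTTTTACAAGGAAATCAGTGGAGACGAGCCCTCTAGTGTTGAATTGTTAAG; antiparallel, so 5'→3' the coding strand is GAATTGTTAAGTTGTGATCTCCCGAGCAGAGGTGACTAAAGGAACATTTTGGAACATCGCAGGTCGTCACTCGACCCG. Replace T with U for the mRNA.

5'-GAAUUGUUAAGUUGUGAUCUCCCGAGCAGAGGUGACUAAAGGAACAUUUUGGAACAUCGCAGGUCGUCACUCGACCCG-3'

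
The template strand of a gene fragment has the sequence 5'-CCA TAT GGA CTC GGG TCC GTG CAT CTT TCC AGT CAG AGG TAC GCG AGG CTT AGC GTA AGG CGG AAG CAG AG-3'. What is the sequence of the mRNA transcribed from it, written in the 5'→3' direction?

The mRNA has the sequence of the coding strand (reverse complement of the template) with T→U. Reverse complement of CCATATGGACTCGGGTCCGTGCATCTTTCCAGTCAGAGGTACGCGAGGCTTAGCGTAAGGCGGAAGCAGAG is CTCTGCTTCCGCCTTACGCTAAGCCTCGCGTACCTCTGACTGGAAAGATGCACGGACCCGAGTCCATATGG; then T→U.

5'-CUCUGCUUCCGCCUUACGCUAAGCCUCGCGUACCUCUGACUGGAAAGAUGCACGGACCCGAGUCCAUAUGG-3'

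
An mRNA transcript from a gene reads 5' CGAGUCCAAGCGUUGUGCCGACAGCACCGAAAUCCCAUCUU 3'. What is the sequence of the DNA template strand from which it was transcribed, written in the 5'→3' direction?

5'-AAGATGGGATTTCGGTGCTGTCGGCACAACGCTTGGACTCG-3'

Replace U with T to get the coding DNA strand: CGAGTCCAAGCGTTGTGCCGACAGCACCGAAATCCCATCTT. The template strand is its reverse complement (complement GCTCAGGTTCGCAACACGGCTGTCGTGGCTTTAGGGTAGAA, then reverse).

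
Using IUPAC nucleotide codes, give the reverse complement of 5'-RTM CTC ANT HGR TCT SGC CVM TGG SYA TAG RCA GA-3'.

5'-TCTGYCTATRSCCAKBGGCSAGAYCDANTGAGKAY-3'

Standard pairs A↔T, G↔C; ambiguity codes pair R↔Y, M↔K, S↔S, H↔D, V↔B, N↔N. Complement (YAKGAGTNADCYAGASCGGBKACCSRTATCYGTCT), then reverse for 5'→3'.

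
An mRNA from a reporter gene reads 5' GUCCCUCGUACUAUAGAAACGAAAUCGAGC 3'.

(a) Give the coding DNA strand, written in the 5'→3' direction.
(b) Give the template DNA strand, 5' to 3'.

(a) The coding strand matches the mRNA with U→T.
(b) The template strand is the reverse complement of the coding strand.

(a) 5'-GTCCCTCGTACTATAGAAACGAAATCGAGC-3'
(b) 5'-GCTCGATTTCGTTTCTATAGTACGAGGGAC-3'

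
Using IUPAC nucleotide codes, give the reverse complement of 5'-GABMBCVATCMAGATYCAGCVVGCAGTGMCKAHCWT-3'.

Standard pairs A↔T, G↔C; ambiguity codes pair Y↔R, M↔K, W↔W, B↔V, H↔D. Complement (CTVKVGBTAGKTCTARGTCGBBCGTCACKGMTDGWA), then reverse for 5'→3'.

5'-AWGDTMGKCACTGCBBGCTGRATCTKGATBGVKVTC-3'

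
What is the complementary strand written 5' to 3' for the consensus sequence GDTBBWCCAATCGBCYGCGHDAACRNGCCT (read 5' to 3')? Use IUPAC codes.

Standard pairs A↔T, G↔C; ambiguity codes pair R↔Y, W↔W, B↔V, D↔H, N↔N. Complement (CHAVVWGGTTAGCVGRCGCDHTTGYNCGGA), then reverse for 5'→3'.

5'-AGGCNYGTTHDCGCRGVCGATTGGWVVAHC-3'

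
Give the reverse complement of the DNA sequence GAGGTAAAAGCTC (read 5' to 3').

5'-GAGCTTTTACCTC-3'

Complement each base (A↔T, G↔C): CTCCATTTTCGAG. Then reverse.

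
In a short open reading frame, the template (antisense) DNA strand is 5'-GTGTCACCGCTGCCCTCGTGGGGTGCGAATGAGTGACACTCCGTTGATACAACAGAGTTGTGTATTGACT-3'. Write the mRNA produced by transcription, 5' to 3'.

The mRNA has the sequence of the coding strand (reverse complement of the template) with T→U. Reverse complement of GTGTCACCGCTGCCCTCGTGGGGTGCGAATGAGTGACACTCCGTTGATACAACAGAGTTGTGTATTGACT is AGTCAATACACAACTCTGTTGTATCAACGGAGTGTCACTCATTCGCACCCCACGAGGGCAGCGGTGACAC; then T→U.

5′-AGUCAAUACACAACUCUGUUGUAUCAACGGAGUGUCACUCAUUCGCACCCCACGAGGGCAGCGGUGACAC-3′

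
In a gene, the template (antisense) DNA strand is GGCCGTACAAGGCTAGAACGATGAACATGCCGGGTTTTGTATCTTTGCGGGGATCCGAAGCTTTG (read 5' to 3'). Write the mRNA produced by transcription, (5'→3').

RNA polymerase reads the template 3'→5' and synthesizes mRNA 5'→3' by base-pairing (A→U, T→A, G↔C). The complement of the template is CCGGCATGTTCCGATCTTGCTACTTGTACGGCCCAAAACATAGAAACGCCCCTAGGCTTCGAAAC; antiparallel, so 5'→3' the coding strand is CAAAGCTTCGGATCCCCGCAAAGATACAAAACCCGGCATGTTCATCGTTCTAGCCTTGTACGGCC. Replace T with U for the mRNA.

5′-CAAAGCUUCGGAUCCCCGCAAAGAUACAAAACCCGGCAUGUUCAUCGUUCUAGCCUUGUACGGCC-3′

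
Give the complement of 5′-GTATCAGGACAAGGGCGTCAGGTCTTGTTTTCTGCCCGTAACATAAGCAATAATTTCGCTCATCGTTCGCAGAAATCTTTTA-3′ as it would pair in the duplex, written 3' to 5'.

Base-pairing A↔T, G↔C gives the complement. The complementary strand is antiparallel, so paired with a 5'→3' strand it runs 3'→5'.

3'-CATAGTCCTGTTCCCGCAGTCCAGAACAAAAGACGGGCATTGTATTCGTTATTAAAGCGAGTAGCAAGCGTCTTTAGAAAAT-5'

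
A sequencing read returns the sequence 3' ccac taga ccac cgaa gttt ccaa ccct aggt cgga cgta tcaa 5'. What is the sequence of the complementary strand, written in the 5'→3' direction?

5'-GGTGATCTGGTGGCTTCAAAGGTTGGGATCCAGCCTGCATAGTT-3'

The strand is given 3'→5', so its complement runs 5'→3' in the same left-to-right order: pair each base A↔T, G↔C.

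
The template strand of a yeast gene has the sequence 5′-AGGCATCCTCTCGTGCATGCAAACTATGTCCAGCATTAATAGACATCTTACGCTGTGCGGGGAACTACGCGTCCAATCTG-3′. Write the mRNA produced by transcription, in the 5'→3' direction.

RNA polymerase reads the template 3'→5' and synthesizes mRNA 5'→3' by base-pairing (A→U, T→A, G↔C). The complement of the template is TCCGTAGGAGAGCACGTACGTTTGATACAGGTCGTAATTATCTGTAGAATGCGACACGCCCCTTGATGCGCAGGTTAGAC; antiparallel, so 5'→3' the coding strand is CAGATTGGACGCGTAGTTCCCCGCACAGCGTAAGATGTCTATTAATGCTGGACATAGTTTGCATGCACGAGAGGATGCCT. Replace T with U for the mRNA.

5'-CAGAUUGGACGCGUAGUUCCCCGCACAGCGUAAGAUGUCUAUUAAUGCUGGACAUAGUUUGCAUGCACGAGAGGAUGCCU-3'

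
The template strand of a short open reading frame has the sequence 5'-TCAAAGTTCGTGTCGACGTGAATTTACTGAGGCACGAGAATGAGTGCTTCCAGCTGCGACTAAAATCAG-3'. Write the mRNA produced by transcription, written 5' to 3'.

5'-CUGAUUUUAGUCGCAGCUGGAAGCACUCAUUCUCGUGCCUCAGUAAAUUCACGUCGACACGAACUUUGA-3'

The mRNA has the sequence of the coding strand (reverse complement of the template) with T→U. Reverse complement of TCAAAGTTCGTGTCGACGTGAATTTACTGAGGCACGAGAATGAGTGCTTCCAGCTGCGACTAAAATCAG is CTGATTTTAGTCGCAGCTGGAAGCACTCATTCTCGTGCCTCAGTAAATTCACGTCGACACGAACTTTGA; then T→U.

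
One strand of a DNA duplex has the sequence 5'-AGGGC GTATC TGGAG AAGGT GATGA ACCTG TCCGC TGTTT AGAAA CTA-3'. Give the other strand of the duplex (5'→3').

5′-TAGTTTCTAAACAGCGGACAGGTTCATCACCTTCTCCAGATACGCCCT-3′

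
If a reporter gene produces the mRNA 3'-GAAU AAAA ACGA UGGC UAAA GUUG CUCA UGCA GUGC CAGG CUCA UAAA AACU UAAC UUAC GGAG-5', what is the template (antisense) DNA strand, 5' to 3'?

Written 5'→3' the mRNA is GAGGCAUUCAAUUCAAAAAUACUCGGACCGUGACGUACUCGUUGAAAUCGGUAGCAAAAAUAAG, so the coding DNA strand is GAGGCATTCAATTCAAAAATACTCGGACCGTGACGTACTCGTTGAAATCGGTAGCAAAAATAAG. The template is its reverse complement.

5'-CTTATTTTTGCTACCGATTTCAACGAGTACGTCACGGTCCGAGTATTTTTGAATTGAATGCCTC-3'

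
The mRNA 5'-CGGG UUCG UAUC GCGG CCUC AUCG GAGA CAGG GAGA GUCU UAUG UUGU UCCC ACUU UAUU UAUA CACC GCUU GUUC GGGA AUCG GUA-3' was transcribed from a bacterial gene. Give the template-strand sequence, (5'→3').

5'-TACCGATTCCCGAACAAGCGGTGTATAAATAAAGTGGGAACAACATAAGACTCTCCCTGTCTCCGATGAGGCCGCGATACGAACCCG-3'

Replace U with T to get the coding DNA strand: CGGGTTCGTATCGCGGCCTCATCGGAGACAGGGAGAGTCTTATGTTGTTCCCACTTTATTTATACACCGCTTGTTCGGGAATCGGTA. The template strand is its reverse complement (complement GCCCAAGCATAGCGCCGGAGTAGCCTCTGTCCCTCTCAGAATACAACAAGGGTGAAATAAATATGTGGCGAACAAGCCCTTAGCCAT, then reverse).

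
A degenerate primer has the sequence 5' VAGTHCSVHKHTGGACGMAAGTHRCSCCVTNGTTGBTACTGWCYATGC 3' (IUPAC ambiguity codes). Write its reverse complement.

Standard pairs A↔T, G↔C; ambiguity codes pair R↔Y, M↔K, W↔W, S↔S, B↔V, H↔D, N↔N. Complement (BTCADGSBDMDACCTGCKTTCADYGSGGBANCAACVATGACWGRTACG), then reverse for 5'→3'.

5'-GCATRGWCAGTAVCAACNABGGSGYDACTTKCGTCCADMDBSGDACTB-3'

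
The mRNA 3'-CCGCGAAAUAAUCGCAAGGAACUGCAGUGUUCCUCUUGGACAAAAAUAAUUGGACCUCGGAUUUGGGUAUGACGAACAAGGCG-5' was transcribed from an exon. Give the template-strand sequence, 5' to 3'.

Written 5'→3' the mRNA is GCGGAACAAGCAGUAUGGGUUUAGGCUCCAGGUUAAUAAAAACAGGUUCUCCUUGUGACGUCAAGGAACGCUAAUAAAGCGCC, so the coding DNA strand is GCGGAACAAGCAGTATGGGTTTAGGCTCCAGGTTAATAAAAACAGGTTCTCCTTGTGACGTCAAGGAACGCTAATAAAGCGCC. The template is its reverse complement.

5'-GGCGCTTTATTAGCGTTCCTTGACGTCACAAGGAGAACCTGTTTTTATTAACCTGGAGCCTAAACCCATACTGCTTGTTCCGC-3'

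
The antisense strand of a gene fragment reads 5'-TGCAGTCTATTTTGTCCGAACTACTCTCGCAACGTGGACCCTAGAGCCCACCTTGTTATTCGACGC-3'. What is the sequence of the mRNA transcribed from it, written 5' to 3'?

RNA polymerase reads the template 3'→5' and synthesizes mRNA 5'→3' by base-pairing (A→U, T→A, G↔C). The complement of the template is ACGTCAGATAAAACAGGCTTGATGAGAGCGTTGCACCTGGGATCTCGGGTGGAACAATAAGCTGCG; antiparallel, so 5'→3' the coding strand is GCGTCGAATAACAAGGTGGGCTCTAGGGTCCACGTTGCGAGAGTAGTTCGGACAAAATAGACTGCA. Replace T with U for the mRNA.

5'-GCGUCGAAUAACAAGGUGGGCUCUAGGGUCCACGUUGCGAGAGUAGUUCGGACAAAAUAGACUGCA-3'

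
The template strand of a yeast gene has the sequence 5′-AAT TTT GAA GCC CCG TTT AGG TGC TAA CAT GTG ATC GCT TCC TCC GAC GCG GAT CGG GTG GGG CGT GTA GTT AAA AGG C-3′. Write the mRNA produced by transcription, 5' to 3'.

RNA polymerase reads the template 3'→5' and synthesizes mRNA 5'→3' by base-pairing (A→U, T→A, G↔C). The complement of the template is TTAAAACTTCGGGGCAAATCCACGATTGTACACTAGCGAAGGAGGCTGCGCCTAGCCCACCCCGCACATCAATTTTCCG; antiparallel, so 5'→3' the coding strand is GCCTTTTAACTACACGCCCCACCCGATCCGCGTCGGAGGAAGCGATCACATGTTAGCACCTAAACGGGGCTTCAAAATT. Replace T with U for the mRNA.

5′-GCCUUUUAACUACACGCCCCACCCGAUCCGCGUCGGAGGAAGCGAUCACAUGUUAGCACCUAAACGGGGCUUCAAAAUU-3′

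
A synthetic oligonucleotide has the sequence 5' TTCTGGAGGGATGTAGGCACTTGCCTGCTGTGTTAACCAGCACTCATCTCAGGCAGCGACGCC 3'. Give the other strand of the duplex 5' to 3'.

5'-GGCGTCGCTGCCTGAGATGAGTGCTGGTTAACACAGCAGGCAAGTGCCTACATCCCTCCAGAA-3'

The complement of TTCTGGAGGGATGTAGGCACTTGCCTGCTGTGTTAACCAGCACTCATCTCAGGCAGCGACGCC is AAGACCTCCCTACATCCGTGAACGGACGACACAATTGGTCGTGAGTAGAGTCCGTCGCTGCGG (A↔T, G↔C). DNA strands are antiparallel, so the complementary strand runs 3'→5'; reversing gives the 5'→3' form.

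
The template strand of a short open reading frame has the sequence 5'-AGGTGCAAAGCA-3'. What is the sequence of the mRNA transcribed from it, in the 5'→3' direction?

5'-UGCUUUGCACCU-3'

RNA polymerase reads the template 3'→5' and synthesizes mRNA 5'→3' by base-pairing (A→U, T→A, G↔C). The complement of the template is TCCACGTTTCGT; antiparallel, so 5'→3' the coding strand is TGCTTTGCACCT. Replace T with U for the mRNA.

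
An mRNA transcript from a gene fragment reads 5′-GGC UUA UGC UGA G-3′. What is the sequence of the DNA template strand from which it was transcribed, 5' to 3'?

Replace U with T to get the coding DNA strand: GGCTTATGCTGAG. The template strand is its reverse complement (complement CCGAATACGACTC, then reverse).

5'-CTCAGCATAAGCC-3'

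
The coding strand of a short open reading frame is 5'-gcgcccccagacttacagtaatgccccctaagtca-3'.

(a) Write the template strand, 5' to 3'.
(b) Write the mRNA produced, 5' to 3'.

(a) 5'-TGACTTAGGGGGCATTACTGTAAGTCTGGGGGCGC-3'
(b) 5'-GCGCCCCCAGACUUACAGUAAUGCCCCCUAAGUCA-3'

(a) The template strand is the reverse complement of the coding strand: complement CGCGGGGGTCTGAATGTCATTACGGGGGATTCAGT, then reverse.
(b) mRNA matches the coding strand with T→U.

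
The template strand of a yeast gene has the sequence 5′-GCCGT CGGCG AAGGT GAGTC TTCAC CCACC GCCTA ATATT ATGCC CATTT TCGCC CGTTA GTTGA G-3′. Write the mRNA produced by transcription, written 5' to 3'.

5'-CUCAACUAACGGGCGAAAAUGGGCAUAAUAUUAGGCGGUGGGUGAAGACUCACCUUCGCCGACGGC-3'

RNA polymerase reads the template 3'→5' and synthesizes mRNA 5'→3' by base-pairing (A→U, T→A, G↔C). The complement of the template is CGGCAGCCGCTTCCACTCAGAAGTGGGTGGCGGATTATAATACGGGTAAAAGCGGGCAATCAACTC; antiparallel, so 5'→3' the coding strand is CTCAACTAACGGGCGAAAATGGGCATAATATTAGGCGGTGGGTGAAGACTCACCTTCGCCGACGGC. Replace T with U for the mRNA.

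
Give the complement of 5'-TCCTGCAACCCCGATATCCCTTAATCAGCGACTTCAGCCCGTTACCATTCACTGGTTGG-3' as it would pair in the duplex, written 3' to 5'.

3'-AGGACGTTGGGGCTATAGGGAATTAGTCGCTGAAGTCGGGCAATGGTAAGTGACCAACC-5'

Base-pairing A↔T, G↔C gives the complement. The complementary strand is antiparallel, so paired with a 5'→3' strand it runs 3'→5'.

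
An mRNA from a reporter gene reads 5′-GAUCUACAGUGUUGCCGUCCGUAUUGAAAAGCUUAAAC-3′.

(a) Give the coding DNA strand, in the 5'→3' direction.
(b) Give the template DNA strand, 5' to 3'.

(a) 5′-GATCTACAGTGTTGCCGTCCGTATTGAAAAGCTTAAAC-3′
(b) 5'-GTTTAAGCTTTTCAATACGGACGGCAACACTGTAGATC-3'

(a) The coding strand matches the mRNA with U→T.
(b) The template strand is the reverse complement of the coding strand.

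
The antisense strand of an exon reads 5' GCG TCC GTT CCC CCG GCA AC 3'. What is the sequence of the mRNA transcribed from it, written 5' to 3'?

RNA polymerase reads the template 3'→5' and synthesizes mRNA 5'→3' by base-pairing (A→U, T→A, G↔C). The complement of the template is CGCAGGCAAGGGGGCCGTTG; antiparallel, so 5'→3' the coding strand is GTTGCCGGGGGAACGGACGC. Replace T with U for the mRNA.

5'-GUUGCCGGGGGAACGGACGC-3'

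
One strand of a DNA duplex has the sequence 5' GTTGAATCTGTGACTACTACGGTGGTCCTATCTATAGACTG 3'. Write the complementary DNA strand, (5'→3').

Pairing A↔T and G↔C gives CAACTTAGACACTGATGATGCCACCAGGATAGATATCTGAC, running 3'→5'. Reverse for the 5'→3' convention.

5'-CAGTCTATAGATAGGACCACCGTAGTAGTCACAGATTCAAC-3'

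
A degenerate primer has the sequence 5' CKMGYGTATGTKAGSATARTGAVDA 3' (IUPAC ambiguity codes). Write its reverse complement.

5'-THBTCAYTATSCTMACATACRCKMG-3'

Standard pairs A↔T, G↔C; ambiguity codes pair R↔Y, M↔K, S↔S, D↔H, V↔B. Complement (GMKCRCATACAMTCSTATYACTBHT), then reverse for 5'→3'.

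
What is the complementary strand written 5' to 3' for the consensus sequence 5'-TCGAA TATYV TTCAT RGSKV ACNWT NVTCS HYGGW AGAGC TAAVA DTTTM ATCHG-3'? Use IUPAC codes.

5'-CDGATKAAAHTBTTAGCTCTWCCRDSGABNAWNGTBMSCYATGAABRATATTCGA-3'

Standard pairs A↔T, G↔C; ambiguity codes pair R↔Y, M↔K, W↔W, S↔S, D↔H, V↔B, N↔N. Complement (AGCTTATARBAAGTAYCSMBTGNWANBAGSDRCCWTCTCGATTBTHAAAKTAGDC), then reverse for 5'→3'.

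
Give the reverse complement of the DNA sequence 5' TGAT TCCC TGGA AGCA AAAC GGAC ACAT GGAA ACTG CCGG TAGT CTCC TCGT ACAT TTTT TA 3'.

5'-TAAAAAATGTACGAGGAGACTACCGGCAGTTTCCATGTGTCCGTTTTGCTTCCAGGGAATCA-3'

Reading the sequence 3'→5' and pairing each base (A↔T, G↔C) gives the reverse complement directly.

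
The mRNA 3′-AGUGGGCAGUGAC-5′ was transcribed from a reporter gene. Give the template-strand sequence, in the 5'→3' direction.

Written 5'→3' the mRNA is CAGUGACGGGUGA, so the coding DNA strand is CAGTGACGGGTGA. The template is its reverse complement.

5'-TCACCCGTCACTG-3'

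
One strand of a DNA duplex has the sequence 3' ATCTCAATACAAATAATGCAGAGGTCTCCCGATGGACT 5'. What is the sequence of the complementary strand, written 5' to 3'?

The strand is given 3'→5', so its complement runs 5'→3' in the same left-to-right order: pair each base A↔T, G↔C.

5′-TAGAGTTATGTTTATTACGTCTCCAGAGGGCTACCTGA-3′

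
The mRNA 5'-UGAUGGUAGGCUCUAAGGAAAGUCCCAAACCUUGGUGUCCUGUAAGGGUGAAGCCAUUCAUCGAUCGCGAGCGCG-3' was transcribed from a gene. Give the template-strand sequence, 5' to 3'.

5'-CGCGCTCGCGATCGATGAATGGCTTCACCCTTACAGGACACCAAGGTTTGGGACTTTCCTTAGAGCCTACCATCA-3'

Replace U with T to get the coding DNA strand: TGATGGTAGGCTCTAAGGAAAGTCCCAAACCTTGGTGTCCTGTAAGGGTGAAGCCATTCATCGATCGCGAGCGCG. The template strand is its reverse complement (complement ACTACCATCCGAGATTCCTTTCAGGGTTTGGAACCACAGGACATTCCCACTTCGGTAAGTAGCTAGCGCTCGCGC, then reverse).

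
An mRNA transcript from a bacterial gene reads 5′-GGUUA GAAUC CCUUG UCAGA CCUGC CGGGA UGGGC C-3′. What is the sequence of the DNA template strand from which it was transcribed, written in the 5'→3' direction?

Replace U with T to get the coding DNA strand: GGTTAGAATCCCTTGTCAGACCTGCCGGGATGGGCC. The template strand is its reverse complement (complement CCAATCTTAGGGAACAGTCTGGACGGCCCTACCCGG, then reverse).

5'-GGCCCATCCCGGCAGGTCTGACAAGGGATTCTAACC-3'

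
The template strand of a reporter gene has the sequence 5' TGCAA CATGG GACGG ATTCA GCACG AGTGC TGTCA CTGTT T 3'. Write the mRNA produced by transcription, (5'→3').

RNA polymerase reads the template 3'→5' and synthesizes mRNA 5'→3' by base-pairing (A→U, T→A, G↔C). The complement of the template is ACGTTGTACCCTGCCTAAGTCGTGCTCACGACAGTGACAAA; antiparallel, so 5'→3' the coding strand is AAACAGTGACAGCACTCGTGCTGAATCCGTCCCATGTTGCA. Replace T with U for the mRNA.

5′-AAACAGUGACAGCACUCGUGCUGAAUCCGUCCCAUGUUGCA-3′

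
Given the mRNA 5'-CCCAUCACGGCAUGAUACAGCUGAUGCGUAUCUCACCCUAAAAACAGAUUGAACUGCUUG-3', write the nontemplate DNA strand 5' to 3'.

5′-CCCATCACGGCATGATACAGCTGATGCGTATCTCACCCTAAAAACAGATTGAACTGCTTG-3′

The coding DNA strand has the same 5'→3' sequence as the mRNA with U replaced by T.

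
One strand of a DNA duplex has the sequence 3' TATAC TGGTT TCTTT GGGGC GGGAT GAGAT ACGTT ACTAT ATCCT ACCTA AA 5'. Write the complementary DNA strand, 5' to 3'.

The strand is given 3'→5', so its complement runs 5'→3' in the same left-to-right order: pair each base A↔T, G↔C.

5'-ATATGACCAAAGAAACCCCGCCCTACTCTATGCAATGATATAGGATGGATTT-3'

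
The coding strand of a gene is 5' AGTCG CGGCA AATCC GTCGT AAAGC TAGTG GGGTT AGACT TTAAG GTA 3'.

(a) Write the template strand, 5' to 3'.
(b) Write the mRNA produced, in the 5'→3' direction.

(a) The template strand is the reverse complement of the coding strand: complement TCAGCGCCGTTTAGGCAGCATTTCGATCACCCCAATCTGAAATTCCAT, then reverse.
(b) mRNA matches the coding strand with T→U.

(a) 5'-TACCTTAAAGTCTAACCCCACTAGCTTTACGACGGATTTGCCGCGACT-3'
(b) 5'-AGUCGCGGCAAAUCCGUCGUAAAGCUAGUGGGGUUAGACUUUAAGGUA-3'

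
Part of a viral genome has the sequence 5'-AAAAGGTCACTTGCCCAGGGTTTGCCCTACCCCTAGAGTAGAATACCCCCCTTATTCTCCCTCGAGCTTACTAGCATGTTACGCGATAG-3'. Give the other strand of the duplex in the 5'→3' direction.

5'-CTATCGCGTAACATGCTAGTAAGCTCGAGGGAGAATAAGGGGGGTATTCTACTCTAGGGGTAGGGCAAACCCTGGGCAAGTGACCTTTT-3'

The complement of AAAAGGTCACTTGCCCAGGGTTTGCCCTACCCCTAGAGTAGAATACCCCCCTTATTCTCCCTCGAGCTTACTAGCATGTTACGCGATAG is TTTTCCAGTGAACGGGTCCCAAACGGGATGGGGATCTCATCTTATGGGGGGAATAAGAGGGAGCTCGAATGATCGTACAATGCGCTATC (A↔T, G↔C). DNA strands are antiparallel, so the complementary strand runs 3'→5'; reversing gives the 5'→3' form.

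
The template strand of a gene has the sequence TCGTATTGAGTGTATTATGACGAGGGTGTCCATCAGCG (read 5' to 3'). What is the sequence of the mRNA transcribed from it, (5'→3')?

5′-CGCUGAUGGACACCCUCGUCAUAAUACACUCAAUACGA-3′

RNA polymerase reads the template 3'→5' and synthesizes mRNA 5'→3' by base-pairing (A→U, T→A, G↔C). The complement of the template is AGCATAACTCACATAATACTGCTCCCACAGGTAGTCGC; antiparallel, so 5'→3' the coding strand is CGCTGATGGACACCCTCGTCATAATACACTCAATACGA. Replace T with U for the mRNA.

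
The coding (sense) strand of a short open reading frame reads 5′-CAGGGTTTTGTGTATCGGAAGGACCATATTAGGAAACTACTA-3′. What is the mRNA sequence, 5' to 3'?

5'-CAGGGUUUUGUGUAUCGGAAGGACCAUAUUAGGAAACUACUA-3'

The mRNA is synthesized from the template strand, so it matches the coding strand with T replaced by U.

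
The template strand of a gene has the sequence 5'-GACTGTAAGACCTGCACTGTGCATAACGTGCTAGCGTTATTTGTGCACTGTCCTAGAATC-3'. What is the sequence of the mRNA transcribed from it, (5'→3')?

5'-GAUUCUAGGACAGUGCACAAAUAACGCUAGCACGUUAUGCACAGUGCAGGUCUUACAGUC-3'

The mRNA has the sequence of the coding strand (reverse complement of the template) with T→U. Reverse complement of GACTGTAAGACCTGCACTGTGCATAACGTGCTAGCGTTATTTGTGCACTGTCCTAGAATC is GATTCTAGGACAGTGCACAAATAACGCTAGCACGTTATGCACAGTGCAGGTCTTACAGTC; then T→U.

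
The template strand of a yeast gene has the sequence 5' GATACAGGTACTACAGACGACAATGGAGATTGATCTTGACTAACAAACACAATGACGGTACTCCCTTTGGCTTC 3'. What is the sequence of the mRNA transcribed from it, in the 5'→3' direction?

5′-GAAGCCAAAGGGAGUACCGUCAUUGUGUUUGUUAGUCAAGAUCAAUCUCCAUUGUCGUCUGUAGUACCUGUAUC-3′

RNA polymerase reads the template 3'→5' and synthesizes mRNA 5'→3' by base-pairing (A→U, T→A, G↔C). The complement of the template is CTATGTCCATGATGTCTGCTGTTACCTCTAACTAGAACTGATTGTTTGTGTTACTGCCATGAGGGAAACCGAAG; antiparallel, so 5'→3' the coding strand is GAAGCCAAAGGGAGTACCGTCATTGTGTTTGTTAGTCAAGATCAATCTCCATTGTCGTCTGTAGTACCTGTATC. Replace T with U for the mRNA.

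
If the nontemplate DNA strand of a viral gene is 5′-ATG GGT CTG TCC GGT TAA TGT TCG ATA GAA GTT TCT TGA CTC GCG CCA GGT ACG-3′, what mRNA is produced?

The mRNA is synthesized from the template strand, so it matches the coding strand with T replaced by U.

5'-AUGGGUCUGUCCGGUUAAUGUUCGAUAGAAGUUUCUUGACUCGCGCCAGGUACG-3'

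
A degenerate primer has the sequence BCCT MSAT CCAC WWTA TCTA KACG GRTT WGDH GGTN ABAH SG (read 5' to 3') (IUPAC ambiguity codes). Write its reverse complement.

5'-CSDTVTNACCDHCWAAYCCGTMTAGATAWWGTGGATSKAGGV-3'

Standard pairs A↔T, G↔C; ambiguity codes pair R↔Y, M↔K, W↔W, S↔S, B↔V, D↔H, N↔N. Complement (VGGAKSTAGGTGWWATAGATMTGCCYAAWCHDCCANTVTDSC), then reverse for 5'→3'.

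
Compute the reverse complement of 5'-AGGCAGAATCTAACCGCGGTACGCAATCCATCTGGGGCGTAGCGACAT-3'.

5'-ATGTCGCTACGCCCCAGATGGATTGCGTACCGCGGTTAGATTCTGCCT-3'

Reading the sequence 3'→5' and pairing each base (A↔T, G↔C) gives the reverse complement directly.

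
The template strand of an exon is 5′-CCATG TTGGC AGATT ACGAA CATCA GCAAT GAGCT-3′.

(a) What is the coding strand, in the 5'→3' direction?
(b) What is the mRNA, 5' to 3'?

(a) The coding strand is the reverse complement of the template: complement GGTACAACCGTCTAATGCTTGTAGTCGTTACTCGA, then reverse.
(b) mRNA has the coding-strand sequence with T→U.

(a) 5'-AGCTCATTGCTGATGTTCGTAATCTGCCAACATGG-3'
(b) 5'-AGCUCAUUGCUGAUGUUCGUAAUCUGCCAACAUGG-3'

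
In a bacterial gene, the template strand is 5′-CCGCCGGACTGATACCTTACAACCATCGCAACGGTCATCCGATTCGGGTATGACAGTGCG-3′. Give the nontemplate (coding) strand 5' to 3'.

5'-CGCACTGTCATACCCGAATCGGATGACCGTTGCGATGGTTGTAAGGTATCAGTCCGGCGG-3'

The coding strand is complementary and antiparallel to the template: take the complement (A↔T, G↔C) and reverse.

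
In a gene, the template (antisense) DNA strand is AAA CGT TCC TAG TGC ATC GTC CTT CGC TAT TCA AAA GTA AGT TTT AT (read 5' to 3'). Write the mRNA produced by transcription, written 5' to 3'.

5'-AUAAAACUUACUUUUGAAUAGCGAAGGACGAUGCACUAGGAACGUUU-3'

RNA polymerase reads the template 3'→5' and synthesizes mRNA 5'→3' by base-pairing (A→U, T→A, G↔C). The complement of the template is TTTGCAAGGATCACGTAGCAGGAAGCGATAAGTTTTCATTCAAAATA; antiparallel, so 5'→3' the coding strand is ATAAAACTTACTTTTGAATAGCGAAGGACGATGCACTAGGAACGTTT. Replace T with U for the mRNA.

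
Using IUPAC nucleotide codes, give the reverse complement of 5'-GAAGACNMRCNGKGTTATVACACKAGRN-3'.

Standard pairs A↔T, G↔C; ambiguity codes pair R↔Y, M↔K, V↔B, N↔N. Complement (CTTCTGNKYGNCMCAATABTGTGMTCYN), then reverse for 5'→3'.

5'-NYCTMGTGTBATAACMCNGYKNGTCTTC-3'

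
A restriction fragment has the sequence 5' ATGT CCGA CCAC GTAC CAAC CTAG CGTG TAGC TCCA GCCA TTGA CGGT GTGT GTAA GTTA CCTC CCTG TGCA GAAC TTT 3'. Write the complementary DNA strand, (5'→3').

The complement of ATGTCCGACCACGTACCAACCTAGCGTGTAGCTCCAGCCATTGACGGTGTGTGTAAGTTACCTCCCTGTGCAGAACTTT is TACAGGCTGGTGCATGGTTGGATCGCACATCGAGGTCGGTAACTGCCACACACATTCAATGGAGGGACACGTCTTGAAA (A↔T, G↔C). DNA strands are antiparallel, so the complementary strand runs 3'→5'; reversing gives the 5'→3' form.

5'-AAAGTTCTGCACAGGGAGGTAACTTACACACACCGTCAATGGCTGGAGCTACACGCTAGGTTGGTACGTGGTCGGACAT-3'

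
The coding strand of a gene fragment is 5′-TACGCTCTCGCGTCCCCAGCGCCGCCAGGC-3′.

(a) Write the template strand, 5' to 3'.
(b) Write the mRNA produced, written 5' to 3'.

(a) The template strand is the reverse complement of the coding strand: complement ATGCGAGAGCGCAGGGGTCGCGGCGGTCCG, then reverse.
(b) mRNA matches the coding strand with T→U.

(a) 5'-GCCTGGCGGCGCTGGGGACGCGAGAGCGTA-3'
(b) 5′-UACGCUCUCGCGUCCCCAGCGCCGCCAGGC-3′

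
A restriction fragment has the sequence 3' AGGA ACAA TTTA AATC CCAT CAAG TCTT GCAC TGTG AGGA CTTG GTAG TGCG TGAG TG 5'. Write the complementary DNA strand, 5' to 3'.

5'-TCCTTGTTAAATTTAGGGTAGTTCAGAACGTGACACTCCTGAACCATCACGCACTCAC-3'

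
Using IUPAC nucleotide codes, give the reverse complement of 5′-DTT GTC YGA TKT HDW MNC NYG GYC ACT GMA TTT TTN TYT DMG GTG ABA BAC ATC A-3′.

5'-TGATGTVTVTCACCKHARANAAAAATKCAGTGRCCRNGNKWHDAMATCRGACAAH-3'

Standard pairs A↔T, G↔C; ambiguity codes pair Y↔R, M↔K, W↔W, B↔V, D↔H, N↔N. Complement (HAACAGRCTAMADHWKNGNRCCRGTGACKTAAAAANARAHKCCACTVTVTGTAGT), then reverse for 5'→3'.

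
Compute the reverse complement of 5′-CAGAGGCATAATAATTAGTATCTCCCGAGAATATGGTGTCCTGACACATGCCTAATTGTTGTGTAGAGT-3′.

5'-ACTCTACACAACAATTAGGCATGTGTCAGGACACCATATTCTCGGGAGATACTAATTATTATGCCTCTG-3'

Complement each base (A↔T, G↔C): GTCTCCGTATTATTAATCATAGAGGGCTCTTATACCACAGGACTGTGTACGGATTAACAACACATCTCA. Then reverse.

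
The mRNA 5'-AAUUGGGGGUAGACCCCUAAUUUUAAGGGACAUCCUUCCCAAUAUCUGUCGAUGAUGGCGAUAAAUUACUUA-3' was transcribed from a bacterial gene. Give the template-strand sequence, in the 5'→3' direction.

5'-TAAGTAATTTATCGCCATCATCGACAGATATTGGGAAGGATGTCCCTTAAAATTAGGGGTCTACCCCCAATT-3'

Replace U with T to get the coding DNA strand: AATTGGGGGTAGACCCCTAATTTTAAGGGACATCCTTCCCAATATCTGTCGATGATGGCGATAAATTACTTA. The template strand is its reverse complement (complement TTAACCCCCATCTGGGGATTAAAATTCCCTGTAGGAAGGGTTATAGACAGCTACTACCGCTATTTAATGAAT, then reverse).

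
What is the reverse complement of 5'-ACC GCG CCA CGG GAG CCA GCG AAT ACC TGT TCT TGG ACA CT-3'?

Complement each base (A↔T, G↔C): TGGCGCGGTGCCCTCGGTCGCTTATGGACAAGAACCTGTGA. Then reverse.

5′-AGTGTCCAAGAACAGGTATTCGCTGGCTCCCGTGGCGCGGT-3′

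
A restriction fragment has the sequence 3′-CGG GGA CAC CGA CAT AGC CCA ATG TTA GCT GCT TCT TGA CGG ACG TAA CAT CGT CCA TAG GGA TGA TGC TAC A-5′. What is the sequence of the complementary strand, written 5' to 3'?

The strand is given 3'→5', so its complement runs 5'→3' in the same left-to-right order: pair each base A↔T, G↔C.

5'-GCCCCTGTGGCTGTATCGGGTTACAATCGACGAAGAACTGCCTGCATTGTAGCAGGTATCCCTACTACGATGT-3'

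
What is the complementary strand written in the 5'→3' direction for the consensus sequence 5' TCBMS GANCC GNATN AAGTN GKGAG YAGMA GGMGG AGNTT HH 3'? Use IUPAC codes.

Standard pairs A↔T, G↔C; ambiguity codes pair Y↔R, M↔K, S↔S, B↔V, H↔D, N↔N. Complement (AGVKSCTNGGCNTANTTCANCMCTCRTCKTCCKCCTCNAADD), then reverse for 5'→3'.

5'-DDAANCTCCKCCTKCTRCTCMCNACTTNATNCGGNTCSKVGA-3'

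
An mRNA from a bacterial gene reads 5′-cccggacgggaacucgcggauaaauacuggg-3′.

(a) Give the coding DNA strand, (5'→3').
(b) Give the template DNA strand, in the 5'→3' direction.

(a) 5′-CCCGGACGGGAACTCGCGGATAAATACTGGG-3′
(b) 5'-CCCAGTATTTATCCGCGAGTTCCCGTCCGGG-3'

(a) The coding strand matches the mRNA with U→T.
(b) The template strand is the reverse complement of the coding strand.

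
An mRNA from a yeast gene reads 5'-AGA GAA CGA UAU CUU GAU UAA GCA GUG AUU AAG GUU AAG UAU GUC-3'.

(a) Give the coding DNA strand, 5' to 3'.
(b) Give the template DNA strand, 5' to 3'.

(a) 5'-AGAGAACGATATCTTGATTAAGCAGTGATTAAGGTTAAGTATGTC-3'
(b) 5'-GACATACTTAACCTTAATCACTGCTTAATCAAGATATCGTTCTCT-3'

(a) The coding strand matches the mRNA with U→T.
(b) The template strand is the reverse complement of the coding strand.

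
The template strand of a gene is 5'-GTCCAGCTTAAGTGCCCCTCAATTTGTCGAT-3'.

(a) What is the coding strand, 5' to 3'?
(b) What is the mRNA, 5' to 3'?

(a) 5'-ATCGACAAATTGAGGGGCACTTAAGCTGGAC-3'
(b) 5'-AUCGACAAAUUGAGGGGCACUUAAGCUGGAC-3'

(a) The coding strand is the reverse complement of the template: complement CAGGTCGAATTCACGGGGAGTTAAACAGCTA, then reverse.
(b) mRNA has the coding-strand sequence with T→U.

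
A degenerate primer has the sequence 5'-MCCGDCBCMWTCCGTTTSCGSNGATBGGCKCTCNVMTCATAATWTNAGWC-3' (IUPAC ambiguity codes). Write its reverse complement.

5'-GWCTNAWATTATGAKBNGAGMGCCVATCNSCGSAAACGGAWKGVGHCGGK-3'

Standard pairs A↔T, G↔C; ambiguity codes pair M↔K, W↔W, S↔S, B↔V, D↔H, N↔N. Complement (KGGCHGVGKWAGGCAAASGCSNCTAVCCGMGAGNBKAGTATTAWANTCWG), then reverse for 5'→3'.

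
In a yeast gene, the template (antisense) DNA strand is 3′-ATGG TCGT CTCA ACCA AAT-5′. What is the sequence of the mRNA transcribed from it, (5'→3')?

Reading the template 3'→5' as shown, RNA polymerase pairs each base (A→U, T→A, G↔C) to build mRNA 5'→3' directly.

5'-UACCAGCAGAGUUGGUUUA-3'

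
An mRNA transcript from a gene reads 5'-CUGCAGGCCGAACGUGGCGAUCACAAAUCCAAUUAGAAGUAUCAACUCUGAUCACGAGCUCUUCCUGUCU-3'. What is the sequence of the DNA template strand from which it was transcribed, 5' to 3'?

Replace U with T to get the coding DNA strand: CTGCAGGCCGAACGTGGCGATCACAAATCCAATTAGAAGTATCAACTCTGATCACGAGCTCTTCCTGTCT. The template strand is its reverse complement (complement GACGTCCGGCTTGCACCGCTAGTGTTTAGGTTAATCTTCATAGTTGAGACTAGTGCTCGAGAAGGACAGA, then reverse).

5'-AGACAGGAAGAGCTCGTGATCAGAGTTGATACTTCTAATTGGATTTGTGATCGCCACGTTCGGCCTGCAG-3'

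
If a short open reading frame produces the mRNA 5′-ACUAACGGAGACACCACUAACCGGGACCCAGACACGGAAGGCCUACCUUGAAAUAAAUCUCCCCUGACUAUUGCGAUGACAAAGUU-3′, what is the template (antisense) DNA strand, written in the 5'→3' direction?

5′-AACTTTGTCATCGCAATAGTCAGGGGAGATTTATTTCAAGGTAGGCCTTCCGTGTCTGGGTCCCGGTTAGTGGTGTCTCCGTTAGT-3′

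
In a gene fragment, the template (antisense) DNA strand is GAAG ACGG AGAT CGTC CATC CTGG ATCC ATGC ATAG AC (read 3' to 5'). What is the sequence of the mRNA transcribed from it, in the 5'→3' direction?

5'-CUUCUGCCUCUAGCAGGUAGGACCUAGGUACGUAUCUG-3'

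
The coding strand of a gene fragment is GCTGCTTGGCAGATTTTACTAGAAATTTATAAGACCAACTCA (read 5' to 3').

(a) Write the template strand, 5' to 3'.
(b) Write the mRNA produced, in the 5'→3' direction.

(a) 5'-TGAGTTGGTCTTATAAATTTCTAGTAAAATCTGCCAAGCAGC-3'
(b) 5'-GCUGCUUGGCAGAUUUUACUAGAAAUUUAUAAGACCAACUCA-3'

(a) The template strand is the reverse complement of the coding strand: complement CGACGAACCGTCTAAAATGATCTTTAAATATTCTGGTTGAGT, then reverse.
(b) mRNA matches the coding strand with T→U.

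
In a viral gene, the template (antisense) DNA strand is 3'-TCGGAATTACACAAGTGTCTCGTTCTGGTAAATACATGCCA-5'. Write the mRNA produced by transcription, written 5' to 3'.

Reading the template 3'→5' as shown, RNA polymerase pairs each base (A→U, T→A, G↔C) to build mRNA 5'→3' directly.

5'-AGCCUUAAUGUGUUCACAGAGCAAGACCAUUUAUGUACGGU-3'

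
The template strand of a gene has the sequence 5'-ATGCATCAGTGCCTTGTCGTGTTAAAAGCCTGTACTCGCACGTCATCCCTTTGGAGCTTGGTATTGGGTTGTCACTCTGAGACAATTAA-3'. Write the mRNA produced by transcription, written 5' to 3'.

The mRNA has the sequence of the coding strand (reverse complement of the template) with T→U. Reverse complement of ATGCATCAGTGCCTTGTCGTGTTAAAAGCCTGTACTCGCACGTCATCCCTTTGGAGCTTGGTATTGGGTTGTCACTCTGAGACAATTAA is TTAATTGTCTCAGAGTGACAACCCAATACCAAGCTCCAAAGGGATGACGTGCGAGTACAGGCTTTTAACACGACAAGGCACTGATGCAT; then T→U.

5'-UUAAUUGUCUCAGAGUGACAACCCAAUACCAAGCUCCAAAGGGAUGACGUGCGAGUACAGGCUUUUAACACGACAAGGCACUGAUGCAU-3'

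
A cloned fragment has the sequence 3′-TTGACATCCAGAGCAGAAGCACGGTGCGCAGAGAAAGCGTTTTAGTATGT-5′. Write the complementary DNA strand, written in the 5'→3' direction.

The strand is given 3'→5', so its complement runs 5'→3' in the same left-to-right order: pair each base A↔T, G↔C.

5'-AACTGTAGGTCTCGTCTTCGTGCCACGCGTCTCTTTCGCAAAATCATACA-3'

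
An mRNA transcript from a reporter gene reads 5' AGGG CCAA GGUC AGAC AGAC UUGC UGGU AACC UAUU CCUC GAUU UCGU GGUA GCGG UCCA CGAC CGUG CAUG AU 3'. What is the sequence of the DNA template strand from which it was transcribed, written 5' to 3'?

5'-ATCATGCACGGTCGTGGACCGCTACCACGAAATCGAGGAATAGGTTACCAGCAAGTCTGTCTGACCTTGGCCCT-3'

Replace U with T to get the coding DNA strand: AGGGCCAAGGTCAGACAGACTTGCTGGTAACCTATTCCTCGATTTCGTGGTAGCGGTCCACGACCGTGCATGAT. The template strand is its reverse complement (complement TCCCGGTTCCAGTCTGTCTGAACGACCATTGGATAAGGAGCTAAAGCACCATCGCCAGGTGCTGGCACGTACTA, then reverse).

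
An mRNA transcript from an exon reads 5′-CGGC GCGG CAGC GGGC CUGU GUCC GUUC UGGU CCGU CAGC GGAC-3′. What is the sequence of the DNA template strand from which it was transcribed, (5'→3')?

5'-GTCCGCTGACGGACCAGAACGGACACAGGCCCGCTGCCGCGCCG-3'

Replace U with T to get the coding DNA strand: CGGCGCGGCAGCGGGCCTGTGTCCGTTCTGGTCCGTCAGCGGAC. The template strand is its reverse complement (complement GCCGCGCCGTCGCCCGGACACAGGCAAGACCAGGCAGTCGCCTG, then reverse).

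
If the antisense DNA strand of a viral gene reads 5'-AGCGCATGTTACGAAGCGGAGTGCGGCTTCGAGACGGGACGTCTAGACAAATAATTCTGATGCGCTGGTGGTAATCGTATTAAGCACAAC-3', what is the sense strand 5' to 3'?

The coding strand is complementary and antiparallel to the template: take the complement (A↔T, G↔C) and reverse.

5'-GTTGTGCTTAATACGATTACCACCAGCGCATCAGAATTATTTGTCTAGACGTCCCGTCTCGAAGCCGCACTCCGCTTCGTAACATGCGCT-3'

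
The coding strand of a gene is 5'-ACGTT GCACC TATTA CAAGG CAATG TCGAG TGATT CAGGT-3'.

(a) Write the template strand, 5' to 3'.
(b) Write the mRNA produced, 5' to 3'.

(a) The template strand is the reverse complement of the coding strand: complement TGCAACGTGGATAATGTTCCGTTACAGCTCACTAAGTCCA, then reverse.
(b) mRNA matches the coding strand with T→U.

(a) 5'-ACCTGAATCACTCGACATTGCCTTGTAATAGGTGCAACGT-3'
(b) 5'-ACGUUGCACCUAUUACAAGGCAAUGUCGAGUGAUUCAGGU-3'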